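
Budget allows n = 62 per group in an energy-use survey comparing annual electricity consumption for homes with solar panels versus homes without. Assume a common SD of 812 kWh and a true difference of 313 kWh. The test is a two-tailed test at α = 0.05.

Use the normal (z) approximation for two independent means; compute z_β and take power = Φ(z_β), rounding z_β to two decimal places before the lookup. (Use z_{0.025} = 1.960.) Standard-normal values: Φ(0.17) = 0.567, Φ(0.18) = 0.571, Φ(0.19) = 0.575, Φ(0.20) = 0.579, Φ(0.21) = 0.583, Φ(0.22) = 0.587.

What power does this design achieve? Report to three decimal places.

Power ≈ 0.575

z_β = δ·√(n/(σ₁²+σ₂²)) − z_{α/2}
    = 313 · √(62/1318688) − 1.960
    = 313 · 0.00686 − 1.960
    = 2.1462 − 1.960 = 0.1862 → 0.19
Power = Φ(0.19) = 0.575.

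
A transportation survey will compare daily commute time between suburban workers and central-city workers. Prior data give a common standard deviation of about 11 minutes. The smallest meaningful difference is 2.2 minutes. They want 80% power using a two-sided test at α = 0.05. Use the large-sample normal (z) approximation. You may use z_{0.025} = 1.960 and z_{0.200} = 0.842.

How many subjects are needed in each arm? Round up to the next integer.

n = 393 per group

n = (z_{α/2} + z_β)² · (σ₁² + σ₂²) / δ²
  = (1.960 + 0.842)² · (2·11² = 242) / 2.2²
  = 7.8512 · 242 / 4.84
  = 392.56
Round up → n = 393 per group.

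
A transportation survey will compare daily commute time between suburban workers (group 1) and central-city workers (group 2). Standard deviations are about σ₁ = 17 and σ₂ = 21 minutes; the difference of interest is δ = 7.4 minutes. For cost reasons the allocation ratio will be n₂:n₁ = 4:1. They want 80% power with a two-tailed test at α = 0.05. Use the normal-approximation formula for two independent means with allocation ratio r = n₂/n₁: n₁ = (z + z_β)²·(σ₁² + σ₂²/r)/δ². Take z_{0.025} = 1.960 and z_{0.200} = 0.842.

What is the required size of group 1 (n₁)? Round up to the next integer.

n₁ = 58

n₁ = (z_{α/2} + z_β)² · (σ₁² + σ₂²/r) / δ²
   = (1.960 + 0.842)² · (17² + 21²/4) / 7.4²
   = 7.8512 · (289 + 110.25) / 54.76
   = 7.8512 · 399.25 / 54.76
   = 57.24
Round up → n₁ = 58; n₂ = r·n₁ = 4 × 58 = 232.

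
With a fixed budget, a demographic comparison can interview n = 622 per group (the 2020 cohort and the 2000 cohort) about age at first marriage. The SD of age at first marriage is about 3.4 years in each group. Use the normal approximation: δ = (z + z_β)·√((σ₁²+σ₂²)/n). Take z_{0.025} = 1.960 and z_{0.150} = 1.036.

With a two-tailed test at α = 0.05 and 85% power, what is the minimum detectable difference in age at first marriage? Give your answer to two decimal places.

Minimum detectable difference ≈ 0.58 years

δ = (z_{α/2} + z_β) · √((σ₁²+σ₂²)/n)
  = (1.960 + 1.036) · √(23.12/622)
  = 2.996 · √0.03717
  = 2.996 · 0.1928
  = 0.5776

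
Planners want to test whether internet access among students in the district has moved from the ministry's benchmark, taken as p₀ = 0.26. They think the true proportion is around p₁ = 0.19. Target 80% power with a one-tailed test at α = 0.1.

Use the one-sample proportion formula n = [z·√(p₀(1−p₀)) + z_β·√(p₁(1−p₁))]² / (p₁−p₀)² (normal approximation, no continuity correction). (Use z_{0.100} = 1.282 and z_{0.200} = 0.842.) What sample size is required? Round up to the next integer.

n = [z_α·√(p₀q₀) + z_β·√(p₁q₁)]² / (p₁ − p₀)²
  = [1.282·√(0.26·0.74) + 0.842·√(0.19·0.81)]² / (-0.07)²
  = [1.282·0.4386 + 0.842·0.3923]² / 0.0049
  = [0.8926]² / 0.0049
  = 162.62
Round up → n = 163.

n = 163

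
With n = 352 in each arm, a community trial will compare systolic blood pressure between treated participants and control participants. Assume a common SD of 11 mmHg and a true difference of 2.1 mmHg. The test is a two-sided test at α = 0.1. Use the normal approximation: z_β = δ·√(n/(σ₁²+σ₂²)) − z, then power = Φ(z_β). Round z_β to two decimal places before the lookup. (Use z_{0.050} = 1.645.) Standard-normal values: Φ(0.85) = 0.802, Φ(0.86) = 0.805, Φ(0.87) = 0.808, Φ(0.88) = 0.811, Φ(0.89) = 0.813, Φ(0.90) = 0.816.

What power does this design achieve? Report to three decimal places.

z_β = δ·√(n/(σ₁²+σ₂²)) − z_{α/2}
    = 2.1 · √(352/242) − 1.645
    = 2.1 · 1.20605 − 1.645
    = 2.5327 − 1.645 = 0.8877 → 0.89
Power = Φ(0.89) = 0.813.

Power ≈ 0.813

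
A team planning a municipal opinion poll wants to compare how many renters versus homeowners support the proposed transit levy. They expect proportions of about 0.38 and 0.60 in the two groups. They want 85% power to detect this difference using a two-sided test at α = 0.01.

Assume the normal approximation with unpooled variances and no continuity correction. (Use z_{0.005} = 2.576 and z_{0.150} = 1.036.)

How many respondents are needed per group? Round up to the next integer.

n = (z_{α/2} + z_β)² · [p₁(1−p₁) + p₂(1−p₂)] / (p₁ − p₂)²
  = (2.576 + 1.036)² · (0.38·0.62 + 0.60·0.40) / (-0.22)²
  = (3.612)² · (0.2356 + 0.2400) / 0.0484
  = 13.0465 · 0.4756 / 0.0484
  = 128.20
Round up → n = 129 per group.

n = 129 per group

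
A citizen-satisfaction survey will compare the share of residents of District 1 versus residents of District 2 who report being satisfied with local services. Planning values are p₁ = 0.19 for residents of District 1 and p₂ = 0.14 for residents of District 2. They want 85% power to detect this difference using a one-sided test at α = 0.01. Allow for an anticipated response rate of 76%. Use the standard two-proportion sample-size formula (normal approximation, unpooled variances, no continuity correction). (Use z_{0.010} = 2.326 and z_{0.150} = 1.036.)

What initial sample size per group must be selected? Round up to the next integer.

n = 1632 per group

n = (z_α + z_β)² · [p₁(1−p₁) + p₂(1−p₂)] / (p₁ − p₂)²
  = (2.326 + 1.036)² · (0.19·0.81 + 0.14·0.86) / (0.05)²
  = (3.362)² · (0.1539 + 0.1204) / 0.0025
  = 11.3030 · 0.2743 / 0.0025
  = 1240.17
Adjust for 76% response: 1240.17 / 0.76 = 1631.80.
Round up → n = 1632 per group.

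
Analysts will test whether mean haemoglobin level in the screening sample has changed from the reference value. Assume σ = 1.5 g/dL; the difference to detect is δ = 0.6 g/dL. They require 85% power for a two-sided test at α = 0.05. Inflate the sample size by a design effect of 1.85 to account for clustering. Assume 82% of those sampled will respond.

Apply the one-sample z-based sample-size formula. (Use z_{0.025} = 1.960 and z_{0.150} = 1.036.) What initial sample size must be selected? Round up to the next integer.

n = (z_{α/2} + z_β)² · σ² / δ²
  = (1.960 + 1.036)² · 1.5² / 0.6²
  = 8.9760 · 2.25 / 0.36
  = 56.10
Design effect: 1.85 × 56.10 = 103.79.
Adjust for 82% response: 103.79 / 0.82 = 126.57.
Round up → n = 127.

n = 127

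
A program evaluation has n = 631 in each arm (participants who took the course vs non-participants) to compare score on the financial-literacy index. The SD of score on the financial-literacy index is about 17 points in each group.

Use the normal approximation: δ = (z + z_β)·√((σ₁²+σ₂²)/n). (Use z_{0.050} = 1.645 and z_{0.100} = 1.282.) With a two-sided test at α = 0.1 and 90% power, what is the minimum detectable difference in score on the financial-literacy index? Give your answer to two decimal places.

Minimum detectable difference ≈ 2.80 points

δ = (z_{α/2} + z_β) · √((σ₁²+σ₂²)/n)
  = (1.645 + 1.282) · √(578/631)
  = 2.927 · √0.91601
  = 2.927 · 0.9571
  = 2.8014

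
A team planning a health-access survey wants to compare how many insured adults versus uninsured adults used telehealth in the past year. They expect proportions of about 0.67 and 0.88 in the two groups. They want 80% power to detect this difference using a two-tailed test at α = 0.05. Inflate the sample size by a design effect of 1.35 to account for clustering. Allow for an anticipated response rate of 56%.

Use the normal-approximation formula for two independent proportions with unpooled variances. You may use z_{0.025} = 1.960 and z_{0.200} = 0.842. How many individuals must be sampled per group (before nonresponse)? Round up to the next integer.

n = 141 per group

n = (z_{α/2} + z_β)² · [p₁(1−p₁) + p₂(1−p₂)] / (p₁ − p₂)²
  = (1.960 + 0.842)² · (0.67·0.33 + 0.88·0.12) / (-0.21)²
  = (2.802)² · (0.2211 + 0.1056) / 0.0441
  = 7.8512 · 0.3267 / 0.0441
  = 58.16
Design effect: 1.35 × 58.16 = 78.52.
Adjust for 56% response: 78.52 / 0.56 = 140.21.
Round up → n = 141 per group.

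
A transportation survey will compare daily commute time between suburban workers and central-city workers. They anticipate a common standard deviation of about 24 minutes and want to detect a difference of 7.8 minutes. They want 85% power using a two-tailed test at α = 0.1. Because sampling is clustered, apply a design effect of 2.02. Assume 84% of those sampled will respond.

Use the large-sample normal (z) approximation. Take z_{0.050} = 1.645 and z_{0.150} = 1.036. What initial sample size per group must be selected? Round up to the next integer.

n = 328 per group

n = (z_{α/2} + z_β)² · (σ₁² + σ₂²) / δ²
  = (1.645 + 1.036)² · (2·24² = 1152) / 7.8²
  = 7.1878 · 1152 / 60.84
  = 136.10
Design effect: 2.02 × 136.10 = 274.92.
Adjust for 84% response: 274.92 / 0.84 = 327.29.
Round up → n = 328 per group.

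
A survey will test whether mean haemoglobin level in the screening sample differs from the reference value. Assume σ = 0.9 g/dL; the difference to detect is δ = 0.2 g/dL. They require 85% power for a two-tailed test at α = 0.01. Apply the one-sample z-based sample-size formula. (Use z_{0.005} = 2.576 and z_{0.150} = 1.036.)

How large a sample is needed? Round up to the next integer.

n = 265

n = (z_{α/2} + z_β)² · σ² / δ²
  = (2.576 + 1.036)² · 0.9² / 0.2²
  = 13.0465 · 0.81 / 0.04
  = 264.19
Round up → n = 265.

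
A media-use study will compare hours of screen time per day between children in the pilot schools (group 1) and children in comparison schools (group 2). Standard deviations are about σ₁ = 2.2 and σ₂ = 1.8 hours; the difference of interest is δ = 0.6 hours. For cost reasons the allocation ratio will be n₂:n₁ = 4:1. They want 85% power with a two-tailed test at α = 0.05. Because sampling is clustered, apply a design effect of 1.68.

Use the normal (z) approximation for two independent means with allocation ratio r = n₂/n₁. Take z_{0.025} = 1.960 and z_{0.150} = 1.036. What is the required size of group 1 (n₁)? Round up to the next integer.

n₁ = (z_{α/2} + z_β)² · (σ₁² + σ₂²/r) / δ²
   = (1.960 + 1.036)² · (2.2² + 1.8²/4) / 0.6²
   = 8.9760 · (4.84 + 0.81) / 0.36
   = 8.9760 · 5.65 / 0.36
   = 140.87
Design effect: 1.68 × 140.87 = 236.67.
Round up → n₁ = 237; n₂ = r·n₁ = 4 × 237 = 948.

n₁ = 237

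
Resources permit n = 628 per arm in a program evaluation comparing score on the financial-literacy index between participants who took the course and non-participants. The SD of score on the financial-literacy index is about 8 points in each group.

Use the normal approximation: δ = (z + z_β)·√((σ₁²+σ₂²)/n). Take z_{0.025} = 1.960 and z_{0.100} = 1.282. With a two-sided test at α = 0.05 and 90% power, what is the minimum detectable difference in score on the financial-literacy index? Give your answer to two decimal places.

δ = (z_{α/2} + z_β) · √((σ₁²+σ₂²)/n)
  = (1.960 + 1.282) · √(128/628)
  = 3.242 · √0.20382
  = 3.242 · 0.4515
  = 1.4637

Minimum detectable difference ≈ 1.46 points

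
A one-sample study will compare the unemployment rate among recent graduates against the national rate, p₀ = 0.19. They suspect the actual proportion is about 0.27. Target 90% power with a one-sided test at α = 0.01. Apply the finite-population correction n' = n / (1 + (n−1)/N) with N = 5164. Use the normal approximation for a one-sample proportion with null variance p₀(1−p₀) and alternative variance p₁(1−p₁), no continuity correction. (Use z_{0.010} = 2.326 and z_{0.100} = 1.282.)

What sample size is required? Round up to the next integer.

n = 322

n = [z_α·√(p₀q₀) + z_β·√(p₁q₁)]² / (p₁ − p₀)²
  = [2.326·√(0.19·0.81) + 1.282·√(0.27·0.73)]² / (0.08)²
  = [2.326·0.3923 + 1.282·0.4440]² / 0.0064
  = [1.4816]² / 0.0064
  = 343.01
Finite-population correction (N = 5164): 343.01 / (1 + (343.01 − 1)/5164) = 321.71.
Round up → n = 322.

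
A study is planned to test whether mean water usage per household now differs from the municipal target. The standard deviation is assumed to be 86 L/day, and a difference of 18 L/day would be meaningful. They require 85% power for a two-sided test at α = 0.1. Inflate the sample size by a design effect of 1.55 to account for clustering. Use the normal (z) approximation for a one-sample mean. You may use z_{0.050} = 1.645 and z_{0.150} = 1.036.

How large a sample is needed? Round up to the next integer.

n = 255

n = (z_{α/2} + z_β)² · σ² / δ²
  = (1.645 + 1.036)² · 86² / 18²
  = 7.1878 · 7396 / 324
  = 164.08
Design effect: 1.55 × 164.08 = 254.32.
Round up → n = 255.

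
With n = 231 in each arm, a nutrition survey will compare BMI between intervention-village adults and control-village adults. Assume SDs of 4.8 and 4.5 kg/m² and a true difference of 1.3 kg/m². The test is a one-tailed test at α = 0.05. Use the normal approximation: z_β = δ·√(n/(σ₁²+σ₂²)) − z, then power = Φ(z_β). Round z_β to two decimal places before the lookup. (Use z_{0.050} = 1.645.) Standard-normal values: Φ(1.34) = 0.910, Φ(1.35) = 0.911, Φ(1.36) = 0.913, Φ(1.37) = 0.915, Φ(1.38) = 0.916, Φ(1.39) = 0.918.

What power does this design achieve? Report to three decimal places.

Power ≈ 0.913

z_β = δ·√(n/(σ₁²+σ₂²)) − z_α
    = 1.3 · √(231/43.29) − 1.645
    = 1.3 · 2.31000 − 1.645
    = 3.0030 − 1.645 = 1.3580 → 1.36
Power = Φ(1.36) = 0.913.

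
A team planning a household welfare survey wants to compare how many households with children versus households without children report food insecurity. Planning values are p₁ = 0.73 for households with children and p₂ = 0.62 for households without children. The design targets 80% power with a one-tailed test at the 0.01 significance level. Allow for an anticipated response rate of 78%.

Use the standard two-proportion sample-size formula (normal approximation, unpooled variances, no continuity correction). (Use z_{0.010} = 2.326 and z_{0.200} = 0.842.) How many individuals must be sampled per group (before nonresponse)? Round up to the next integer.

n = (z_α + z_β)² · [p₁(1−p₁) + p₂(1−p₂)] / (p₁ − p₂)²
  = (2.326 + 0.842)² · (0.73·0.27 + 0.62·0.38) / (0.11)²
  = (3.168)² · (0.1971 + 0.2356) / 0.0121
  = 10.0362 · 0.4327 / 0.0121
  = 358.90
Adjust for 78% response: 358.90 / 0.78 = 460.13.
Round up → n = 461 per group.

n = 461 per group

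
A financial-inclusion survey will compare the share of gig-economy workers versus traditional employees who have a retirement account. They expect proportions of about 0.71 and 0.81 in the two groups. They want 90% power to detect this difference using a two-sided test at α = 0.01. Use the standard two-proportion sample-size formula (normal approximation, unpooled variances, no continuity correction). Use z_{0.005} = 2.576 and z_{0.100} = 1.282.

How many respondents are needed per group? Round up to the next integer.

n = (z_{α/2} + z_β)² · [p₁(1−p₁) + p₂(1−p₂)] / (p₁ − p₂)²
  = (2.576 + 1.282)² · (0.71·0.29 + 0.81·0.19) / (-0.10)²
  = (3.858)² · (0.2059 + 0.1539) / 0.0100
  = 14.8842 · 0.3598 / 0.0100
  = 535.53
Round up → n = 536 per group.

n = 536 per group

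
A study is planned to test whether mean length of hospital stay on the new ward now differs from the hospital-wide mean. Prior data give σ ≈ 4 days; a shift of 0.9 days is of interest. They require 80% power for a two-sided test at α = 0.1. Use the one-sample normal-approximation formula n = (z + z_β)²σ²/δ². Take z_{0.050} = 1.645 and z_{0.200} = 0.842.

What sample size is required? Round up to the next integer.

n = 123

n = (z_{α/2} + z_β)² · σ² / δ²
  = (1.645 + 0.842)² · 4² / 0.9²
  = 6.1852 · 16 / 0.81
  = 122.18
Round up → n = 123.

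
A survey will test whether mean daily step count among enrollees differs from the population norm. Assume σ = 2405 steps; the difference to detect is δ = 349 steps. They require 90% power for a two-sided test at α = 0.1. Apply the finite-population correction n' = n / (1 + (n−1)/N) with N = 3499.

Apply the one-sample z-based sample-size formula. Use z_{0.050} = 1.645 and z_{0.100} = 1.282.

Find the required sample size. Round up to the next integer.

n = (z_{α/2} + z_β)² · σ² / δ²
  = (1.645 + 1.282)² · 2405² / 349²
  = 8.5673 · 5784025 / 121801
  = 406.84
Finite-population correction (N = 3499): 406.84 / (1 + (406.84 − 1)/3499) = 364.56.
Round up → n = 365.

n = 365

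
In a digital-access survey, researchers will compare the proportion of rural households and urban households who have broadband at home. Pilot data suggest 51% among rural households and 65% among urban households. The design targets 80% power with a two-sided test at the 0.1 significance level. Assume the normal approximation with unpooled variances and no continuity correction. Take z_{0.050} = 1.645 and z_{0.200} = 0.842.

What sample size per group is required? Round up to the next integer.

n = (z_{α/2} + z_β)² · [p₁(1−p₁) + p₂(1−p₂)] / (p₁ − p₂)²
  = (1.645 + 0.842)² · (0.51·0.49 + 0.65·0.35) / (-0.14)²
  = (2.487)² · (0.2499 + 0.2275) / 0.0196
  = 6.1852 · 0.4774 / 0.0196
  = 150.65
Round up → n = 151 per group.

n = 151 per group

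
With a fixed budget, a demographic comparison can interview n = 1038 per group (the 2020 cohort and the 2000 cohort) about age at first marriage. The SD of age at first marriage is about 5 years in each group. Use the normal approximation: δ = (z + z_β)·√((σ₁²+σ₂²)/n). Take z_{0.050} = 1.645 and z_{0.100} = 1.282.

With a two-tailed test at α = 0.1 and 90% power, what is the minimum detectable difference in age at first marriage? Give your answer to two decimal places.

Minimum detectable difference ≈ 0.64 years

δ = (z_{α/2} + z_β) · √((σ₁²+σ₂²)/n)
  = (1.645 + 1.282) · √(50/1038)
  = 2.927 · √0.04817
  = 2.927 · 0.2195
  = 0.6424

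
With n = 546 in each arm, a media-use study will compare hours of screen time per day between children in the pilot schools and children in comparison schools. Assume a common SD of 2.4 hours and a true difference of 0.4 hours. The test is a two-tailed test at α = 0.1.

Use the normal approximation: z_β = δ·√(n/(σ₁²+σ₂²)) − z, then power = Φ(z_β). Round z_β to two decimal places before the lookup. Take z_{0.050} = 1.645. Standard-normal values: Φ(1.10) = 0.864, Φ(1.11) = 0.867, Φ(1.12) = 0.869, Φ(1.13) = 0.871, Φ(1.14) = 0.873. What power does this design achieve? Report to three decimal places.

z_β = δ·√(n/(σ₁²+σ₂²)) − z_{α/2}
    = 0.4 · √(546/11.52) − 1.645
    = 0.4 · 6.88446 − 1.645
    = 2.7538 − 1.645 = 1.1088 → 1.11
Power = Φ(1.11) = 0.867.

Power ≈ 0.867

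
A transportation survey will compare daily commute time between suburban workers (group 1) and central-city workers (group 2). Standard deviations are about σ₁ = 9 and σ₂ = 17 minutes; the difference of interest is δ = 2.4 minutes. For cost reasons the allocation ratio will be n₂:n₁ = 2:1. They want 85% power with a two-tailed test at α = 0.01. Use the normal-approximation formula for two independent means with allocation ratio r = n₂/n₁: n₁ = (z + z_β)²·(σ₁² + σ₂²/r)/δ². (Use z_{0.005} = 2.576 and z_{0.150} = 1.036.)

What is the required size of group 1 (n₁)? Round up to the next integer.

n₁ = (z_{α/2} + z_β)² · (σ₁² + σ₂²/r) / δ²
   = (2.576 + 1.036)² · (9² + 17²/2) / 2.4²
   = 13.0465 · (81 + 144.5) / 5.76
   = 13.0465 · 225.5 / 5.76
   = 510.76
Round up → n₁ = 511; n₂ = r·n₁ = 2 × 511 = 1022.

n₁ = 511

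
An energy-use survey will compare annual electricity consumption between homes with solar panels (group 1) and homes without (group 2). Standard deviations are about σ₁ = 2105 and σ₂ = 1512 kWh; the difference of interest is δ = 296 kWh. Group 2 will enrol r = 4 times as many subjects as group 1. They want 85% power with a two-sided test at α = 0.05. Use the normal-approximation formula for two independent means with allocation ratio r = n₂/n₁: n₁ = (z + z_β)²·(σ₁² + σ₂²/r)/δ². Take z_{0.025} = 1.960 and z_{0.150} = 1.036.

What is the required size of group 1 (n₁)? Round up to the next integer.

n₁ = 513

n₁ = (z_{α/2} + z_β)² · (σ₁² + σ₂²/r) / δ²
   = (1.960 + 1.036)² · (2105² + 1512²/4) / 296²
   = 8.9760 · (4431025 + 571536) / 87616
   = 8.9760 · 5002561 / 87616
   = 512.50
Round up → n₁ = 513; n₂ = r·n₁ = 4 × 513 = 2052.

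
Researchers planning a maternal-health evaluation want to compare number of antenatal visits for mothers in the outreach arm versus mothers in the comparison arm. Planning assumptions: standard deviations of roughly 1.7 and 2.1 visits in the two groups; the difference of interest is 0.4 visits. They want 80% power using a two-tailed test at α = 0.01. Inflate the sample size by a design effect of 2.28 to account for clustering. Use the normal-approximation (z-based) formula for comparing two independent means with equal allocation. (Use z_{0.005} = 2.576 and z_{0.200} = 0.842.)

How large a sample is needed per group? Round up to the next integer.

n = 1216 per group

n = (z_{α/2} + z_β)² · (σ₁² + σ₂²) / δ²
  = (2.576 + 0.842)² · (1.7² + 2.1² = 7.3) / 0.4²
  = 11.6827 · 7.3 / 0.16
  = 533.02
Design effect: 2.28 × 533.02 = 1215.30.
Round up → n = 1216 per group.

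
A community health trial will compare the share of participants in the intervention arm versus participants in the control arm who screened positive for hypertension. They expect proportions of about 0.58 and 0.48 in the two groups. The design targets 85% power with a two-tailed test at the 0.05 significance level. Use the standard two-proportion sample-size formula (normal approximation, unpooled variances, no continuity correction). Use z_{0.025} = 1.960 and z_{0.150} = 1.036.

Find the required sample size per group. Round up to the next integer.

n = 443 per group

n = (z_{α/2} + z_β)² · [p₁(1−p₁) + p₂(1−p₂)] / (p₁ − p₂)²
  = (1.960 + 1.036)² · (0.58·0.42 + 0.48·0.52) / (0.10)²
  = (2.996)² · (0.2436 + 0.2496) / 0.0100
  = 8.9760 · 0.4932 / 0.0100
  = 442.70
Round up → n = 443 per group.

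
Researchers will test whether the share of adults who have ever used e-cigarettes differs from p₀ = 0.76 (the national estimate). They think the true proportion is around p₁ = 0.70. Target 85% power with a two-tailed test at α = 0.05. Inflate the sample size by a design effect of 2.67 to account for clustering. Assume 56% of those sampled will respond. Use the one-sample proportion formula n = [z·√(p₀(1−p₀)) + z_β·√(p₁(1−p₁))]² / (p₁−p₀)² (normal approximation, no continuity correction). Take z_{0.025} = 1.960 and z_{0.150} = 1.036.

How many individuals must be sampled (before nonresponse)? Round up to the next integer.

n = [z_{α/2}·√(p₀q₀) + z_β·√(p₁q₁)]² / (p₁ − p₀)²
  = [1.960·√(0.76·0.24) + 1.036·√(0.70·0.30)]² / (-0.06)²
  = [1.960·0.4271 + 1.036·0.4583]² / 0.0036
  = [1.3118]² / 0.0036
  = 478.03
Design effect: 2.67 × 478.03 = 1276.35.
Adjust for 56% response: 1276.35 / 0.56 = 2279.19.
Round up → n = 2280.

n = 2280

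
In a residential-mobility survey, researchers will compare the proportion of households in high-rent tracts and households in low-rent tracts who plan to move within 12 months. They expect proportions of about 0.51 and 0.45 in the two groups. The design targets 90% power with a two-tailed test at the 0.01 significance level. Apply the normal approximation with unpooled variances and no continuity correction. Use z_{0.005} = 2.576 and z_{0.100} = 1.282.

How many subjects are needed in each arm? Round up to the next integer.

n = 2057 per group

n = (z_{α/2} + z_β)² · [p₁(1−p₁) + p₂(1−p₂)] / (p₁ − p₂)²
  = (2.576 + 1.282)² · (0.51·0.49 + 0.45·0.55) / (0.06)²
  = (3.858)² · (0.2499 + 0.2475) / 0.0036
  = 14.8842 · 0.4974 / 0.0036
  = 2056.50
Round up → n = 2057 per group.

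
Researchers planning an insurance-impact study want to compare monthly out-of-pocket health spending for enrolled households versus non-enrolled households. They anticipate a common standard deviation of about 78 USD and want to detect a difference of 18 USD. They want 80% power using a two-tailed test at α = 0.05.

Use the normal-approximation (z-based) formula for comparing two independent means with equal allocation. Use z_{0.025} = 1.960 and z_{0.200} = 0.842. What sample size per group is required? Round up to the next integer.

n = 295 per group

n = (z_{α/2} + z_β)² · (σ₁² + σ₂²) / δ²
  = (1.960 + 0.842)² · (2·78² = 12168) / 18²
  = 7.8512 · 12168 / 324
  = 294.86
Round up → n = 295 per group.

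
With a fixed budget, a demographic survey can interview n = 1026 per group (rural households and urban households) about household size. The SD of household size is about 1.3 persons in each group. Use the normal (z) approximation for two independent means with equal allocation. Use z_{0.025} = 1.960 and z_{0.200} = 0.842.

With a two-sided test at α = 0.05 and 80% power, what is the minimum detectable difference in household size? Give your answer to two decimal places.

δ = (z_{α/2} + z_β) · √((σ₁²+σ₂²)/n)
  = (1.960 + 0.842) · √(3.38/1026)
  = 2.802 · √0.00329
  = 2.802 · 0.0574
  = 0.1608

Minimum detectable difference ≈ 0.16 persons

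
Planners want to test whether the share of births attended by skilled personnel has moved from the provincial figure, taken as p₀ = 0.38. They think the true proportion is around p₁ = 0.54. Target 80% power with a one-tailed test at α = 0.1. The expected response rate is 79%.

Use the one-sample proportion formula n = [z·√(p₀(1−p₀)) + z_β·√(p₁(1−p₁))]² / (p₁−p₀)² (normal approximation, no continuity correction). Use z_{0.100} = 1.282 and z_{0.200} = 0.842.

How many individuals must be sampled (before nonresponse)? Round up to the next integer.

n = [z_α·√(p₀q₀) + z_β·√(p₁q₁)]² / (p₁ − p₀)²
  = [1.282·√(0.38·0.62) + 0.842·√(0.54·0.46)]² / (0.16)²
  = [1.282·0.4854 + 0.842·0.4984]² / 0.0256
  = [1.0419]² / 0.0256
  = 42.41
Adjust for 79% response: 42.41 / 0.79 = 53.68.
Round up → n = 54.

n = 54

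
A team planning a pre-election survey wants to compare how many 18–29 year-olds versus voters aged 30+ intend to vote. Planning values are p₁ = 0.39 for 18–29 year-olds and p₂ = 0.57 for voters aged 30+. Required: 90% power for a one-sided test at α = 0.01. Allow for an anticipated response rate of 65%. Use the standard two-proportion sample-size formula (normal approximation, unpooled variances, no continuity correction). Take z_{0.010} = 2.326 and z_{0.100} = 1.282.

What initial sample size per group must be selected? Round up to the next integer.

n = 299 per group

n = (z_α + z_β)² · [p₁(1−p₁) + p₂(1−p₂)] / (p₁ − p₂)²
  = (2.326 + 1.282)² · (0.39·0.61 + 0.57·0.43) / (-0.18)²
  = (3.608)² · (0.2379 + 0.2451) / 0.0324
  = 13.0177 · 0.4830 / 0.0324
  = 194.06
Adjust for 65% response: 194.06 / 0.65 = 298.55.
Round up → n = 299 per group.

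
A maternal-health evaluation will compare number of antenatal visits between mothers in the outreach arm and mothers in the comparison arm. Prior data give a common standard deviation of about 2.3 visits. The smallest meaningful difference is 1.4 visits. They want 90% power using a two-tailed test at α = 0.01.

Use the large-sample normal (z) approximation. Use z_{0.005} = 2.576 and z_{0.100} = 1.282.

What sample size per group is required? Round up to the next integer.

n = 81 per group

n = (z_{α/2} + z_β)² · (σ₁² + σ₂²) / δ²
  = (2.576 + 1.282)² · (2·2.3² = 10.58) / 1.4²
  = 14.8842 · 10.58 / 1.96
  = 80.34
Round up → n = 81 per group.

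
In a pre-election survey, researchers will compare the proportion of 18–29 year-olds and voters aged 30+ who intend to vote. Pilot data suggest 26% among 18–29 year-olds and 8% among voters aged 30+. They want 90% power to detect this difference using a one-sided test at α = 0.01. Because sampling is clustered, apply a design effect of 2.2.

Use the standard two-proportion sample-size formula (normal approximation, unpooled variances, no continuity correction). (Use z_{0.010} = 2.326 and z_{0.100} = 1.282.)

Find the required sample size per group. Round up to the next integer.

n = (z_α + z_β)² · [p₁(1−p₁) + p₂(1−p₂)] / (p₁ − p₂)²
  = (2.326 + 1.282)² · (0.26·0.74 + 0.08·0.92) / (0.18)²
  = (3.608)² · (0.1924 + 0.0736) / 0.0324
  = 13.0177 · 0.2660 / 0.0324
  = 106.87
Design effect: 2.2 × 106.87 = 235.12.
Round up → n = 236 per group.

n = 236 per group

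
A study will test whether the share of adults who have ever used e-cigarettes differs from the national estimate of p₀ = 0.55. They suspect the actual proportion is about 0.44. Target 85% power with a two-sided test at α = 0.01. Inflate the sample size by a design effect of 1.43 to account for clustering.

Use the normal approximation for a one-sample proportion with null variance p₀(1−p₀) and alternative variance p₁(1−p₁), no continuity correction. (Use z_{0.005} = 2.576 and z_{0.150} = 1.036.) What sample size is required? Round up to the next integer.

n = 382

n = [z_{α/2}·√(p₀q₀) + z_β·√(p₁q₁)]² / (p₁ − p₀)²
  = [2.576·√(0.55·0.45) + 1.036·√(0.44·0.56)]² / (-0.11)²
  = [2.576·0.4975 + 1.036·0.4964]² / 0.0121
  = [1.7958]² / 0.0121
  = 266.52
Design effect: 1.43 × 266.52 = 381.12.
Round up → n = 382.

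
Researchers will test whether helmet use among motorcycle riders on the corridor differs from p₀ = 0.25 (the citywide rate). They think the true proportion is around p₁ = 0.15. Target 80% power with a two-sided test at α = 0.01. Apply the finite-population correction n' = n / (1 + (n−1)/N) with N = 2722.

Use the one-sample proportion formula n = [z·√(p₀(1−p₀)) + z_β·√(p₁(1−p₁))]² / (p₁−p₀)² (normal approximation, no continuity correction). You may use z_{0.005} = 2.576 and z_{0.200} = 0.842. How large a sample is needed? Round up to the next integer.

n = 187

n = [z_{α/2}·√(p₀q₀) + z_β·√(p₁q₁)]² / (p₁ − p₀)²
  = [2.576·√(0.25·0.75) + 0.842·√(0.15·0.85)]² / (-0.10)²
  = [2.576·0.4330 + 0.842·0.3571]² / 0.0100
  = [1.4161]² / 0.0100
  = 200.53
Finite-population correction (N = 2722): 200.53 / (1 + (200.53 − 1)/2722) = 186.84.
Round up → n = 187.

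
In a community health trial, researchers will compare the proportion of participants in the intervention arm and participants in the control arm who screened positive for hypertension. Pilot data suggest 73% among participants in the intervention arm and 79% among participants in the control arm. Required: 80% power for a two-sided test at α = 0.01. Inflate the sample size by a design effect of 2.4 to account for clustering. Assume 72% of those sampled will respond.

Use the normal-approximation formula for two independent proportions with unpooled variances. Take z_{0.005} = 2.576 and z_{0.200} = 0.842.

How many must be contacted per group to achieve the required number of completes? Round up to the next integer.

n = (z_{α/2} + z_β)² · [p₁(1−p₁) + p₂(1−p₂)] / (p₁ − p₂)²
  = (2.576 + 0.842)² · (0.73·0.27 + 0.79·0.21) / (-0.06)²
  = (3.418)² · (0.1971 + 0.1659) / 0.0036
  = 11.6827 · 0.3630 / 0.0036
  = 1178.01
Design effect: 2.4 × 1178.01 = 2827.22.
Adjust for 72% response: 2827.22 / 0.72 = 3926.69.
Round up → n = 3927 per group.

n = 3927 per group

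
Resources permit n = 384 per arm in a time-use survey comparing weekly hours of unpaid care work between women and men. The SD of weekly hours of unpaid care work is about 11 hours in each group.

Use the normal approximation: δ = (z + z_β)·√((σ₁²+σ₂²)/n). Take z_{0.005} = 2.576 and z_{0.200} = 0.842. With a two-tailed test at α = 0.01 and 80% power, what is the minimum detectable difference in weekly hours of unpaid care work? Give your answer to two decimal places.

δ = (z_{α/2} + z_β) · √((σ₁²+σ₂²)/n)
  = (2.576 + 0.842) · √(242/384)
  = 3.418 · √0.63021
  = 3.418 · 0.7939
  = 2.7134

Minimum detectable difference ≈ 2.71 hours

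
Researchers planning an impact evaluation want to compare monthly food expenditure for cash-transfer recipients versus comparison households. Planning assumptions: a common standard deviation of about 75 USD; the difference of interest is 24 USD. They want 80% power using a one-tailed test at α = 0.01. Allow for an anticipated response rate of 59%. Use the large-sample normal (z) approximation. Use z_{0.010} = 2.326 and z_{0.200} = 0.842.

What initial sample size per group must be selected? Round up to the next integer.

n = 333 per group

n = (z_α + z_β)² · (σ₁² + σ₂²) / δ²
  = (2.326 + 0.842)² · (2·75² = 11250) / 24²
  = 10.0362 · 11250 / 576
  = 196.02
Adjust for 59% response: 196.02 / 0.59 = 332.24.
Round up → n = 333 per group.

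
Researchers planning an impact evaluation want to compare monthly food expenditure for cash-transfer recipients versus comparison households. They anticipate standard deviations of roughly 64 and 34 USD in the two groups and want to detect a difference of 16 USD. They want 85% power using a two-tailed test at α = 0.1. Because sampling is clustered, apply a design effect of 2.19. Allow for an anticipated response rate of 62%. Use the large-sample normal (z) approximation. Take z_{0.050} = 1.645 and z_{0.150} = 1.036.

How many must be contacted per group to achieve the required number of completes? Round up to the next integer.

n = (z_{α/2} + z_β)² · (σ₁² + σ₂²) / δ²
  = (1.645 + 1.036)² · (64² + 34² = 5252) / 16²
  = 7.1878 · 5252 / 256
  = 147.46
Design effect: 2.19 × 147.46 = 322.94.
Adjust for 62% response: 322.94 / 0.62 = 520.87.
Round up → n = 521 per group.

n = 521 per group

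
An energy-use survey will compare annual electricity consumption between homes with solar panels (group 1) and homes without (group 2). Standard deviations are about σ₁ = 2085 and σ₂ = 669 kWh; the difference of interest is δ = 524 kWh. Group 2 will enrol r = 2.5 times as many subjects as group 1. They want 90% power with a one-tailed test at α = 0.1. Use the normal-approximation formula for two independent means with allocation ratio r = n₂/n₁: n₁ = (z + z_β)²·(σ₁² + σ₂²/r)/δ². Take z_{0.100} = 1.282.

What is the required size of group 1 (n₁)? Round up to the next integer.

n₁ = (z_α + z_β)² · (σ₁² + σ₂²/r) / δ²
   = (1.282 + 1.282)² · (2085² + 669²/2.5) / 524²
   = 6.5741 · (4347225 + 179024.4) / 274576
   = 6.5741 · 4526249.4 / 274576
   = 108.37
Round up → n₁ = 109; n₂ = r·n₁ = 2.5 × 109 = 273.

n₁ = 109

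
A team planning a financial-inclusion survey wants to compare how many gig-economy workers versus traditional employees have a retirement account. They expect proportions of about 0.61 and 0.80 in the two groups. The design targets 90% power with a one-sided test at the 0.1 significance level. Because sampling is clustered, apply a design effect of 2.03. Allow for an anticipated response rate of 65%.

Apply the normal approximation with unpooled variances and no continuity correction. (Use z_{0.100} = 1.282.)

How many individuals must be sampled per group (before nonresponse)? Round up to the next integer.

n = (z_α + z_β)² · [p₁(1−p₁) + p₂(1−p₂)] / (p₁ − p₂)²
  = (1.282 + 1.282)² · (0.61·0.39 + 0.80·0.20) / (-0.19)²
  = (2.564)² · (0.2379 + 0.1600) / 0.0361
  = 6.5741 · 0.3979 / 0.0361
  = 72.46
Design effect: 2.03 × 72.46 = 147.10.
Adjust for 65% response: 147.10 / 0.65 = 226.30.
Round up → n = 227 per group.

n = 227 per group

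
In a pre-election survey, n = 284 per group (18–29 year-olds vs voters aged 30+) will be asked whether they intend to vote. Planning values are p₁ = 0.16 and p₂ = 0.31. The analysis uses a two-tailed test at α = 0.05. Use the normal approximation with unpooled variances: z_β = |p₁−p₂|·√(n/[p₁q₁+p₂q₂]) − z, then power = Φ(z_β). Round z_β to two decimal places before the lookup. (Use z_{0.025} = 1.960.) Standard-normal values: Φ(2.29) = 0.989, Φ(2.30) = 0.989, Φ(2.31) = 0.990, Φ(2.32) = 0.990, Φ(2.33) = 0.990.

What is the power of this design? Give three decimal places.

Power ≈ 0.990

z_β = |p₁−p₂|·√(n/[p₁q₁+p₂q₂]) − z_{α/2}
    = 0.15 · √(284/0.3483) − 1.960
    = 0.15 · 28.5550 − 1.960
    = 4.2833 − 1.960 = 2.3233 → 2.32
Power = Φ(2.32) = 0.990.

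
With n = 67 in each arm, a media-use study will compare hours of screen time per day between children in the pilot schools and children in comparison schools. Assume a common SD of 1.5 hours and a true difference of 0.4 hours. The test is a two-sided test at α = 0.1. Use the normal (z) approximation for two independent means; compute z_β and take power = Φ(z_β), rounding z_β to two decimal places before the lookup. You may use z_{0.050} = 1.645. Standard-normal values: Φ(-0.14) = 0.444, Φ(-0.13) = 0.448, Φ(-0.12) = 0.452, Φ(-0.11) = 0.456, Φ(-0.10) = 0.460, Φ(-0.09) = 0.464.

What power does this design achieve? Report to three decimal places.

z_β = δ·√(n/(σ₁²+σ₂²)) − z_{α/2}
    = 0.4 · √(67/4.5) − 1.645
    = 0.4 · 3.85861 − 1.645
    = 1.5434 − 1.645 = -0.1016 → -0.10
Power = Φ(-0.10) = 0.460.

Power ≈ 0.460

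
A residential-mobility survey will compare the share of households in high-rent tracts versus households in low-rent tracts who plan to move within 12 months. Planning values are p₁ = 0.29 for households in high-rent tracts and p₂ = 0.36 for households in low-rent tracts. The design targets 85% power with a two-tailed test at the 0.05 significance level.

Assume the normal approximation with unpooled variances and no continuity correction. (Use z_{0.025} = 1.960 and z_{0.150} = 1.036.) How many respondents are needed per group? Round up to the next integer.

n = (z_{α/2} + z_β)² · [p₁(1−p₁) + p₂(1−p₂)] / (p₁ − p₂)²
  = (1.960 + 1.036)² · (0.29·0.71 + 0.36·0.64) / (-0.07)²
  = (2.996)² · (0.2059 + 0.2304) / 0.0049
  = 8.9760 · 0.4363 / 0.0049
  = 799.23
Round up → n = 800 per group.

n = 800 per group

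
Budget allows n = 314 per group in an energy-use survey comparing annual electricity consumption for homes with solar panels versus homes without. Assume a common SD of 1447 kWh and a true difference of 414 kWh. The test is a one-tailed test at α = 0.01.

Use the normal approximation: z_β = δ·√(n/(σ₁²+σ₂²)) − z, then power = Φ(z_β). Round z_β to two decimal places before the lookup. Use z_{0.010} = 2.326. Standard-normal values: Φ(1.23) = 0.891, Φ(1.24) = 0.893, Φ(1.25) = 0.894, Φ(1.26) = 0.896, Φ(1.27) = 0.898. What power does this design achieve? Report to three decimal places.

z_β = δ·√(n/(σ₁²+σ₂²)) − z_α
    = 414 · √(314/4187618) − 2.326
    = 414 · 0.00866 − 2.326
    = 3.5849 − 2.326 = 1.2589 → 1.26
Power = Φ(1.26) = 0.896.

Power ≈ 0.896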